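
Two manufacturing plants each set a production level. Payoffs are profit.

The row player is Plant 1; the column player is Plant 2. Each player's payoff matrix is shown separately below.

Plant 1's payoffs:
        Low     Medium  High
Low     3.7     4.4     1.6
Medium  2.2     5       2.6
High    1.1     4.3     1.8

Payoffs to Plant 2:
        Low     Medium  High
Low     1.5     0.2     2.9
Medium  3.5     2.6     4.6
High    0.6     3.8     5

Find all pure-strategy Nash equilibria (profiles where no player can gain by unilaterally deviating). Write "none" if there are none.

Check each profile: it is a Nash equilibrium iff no player can strictly gain by switching unilaterally.
(Low, Low): Plant 2 can switch to High (1.5 → 2.9). Not NE.
(Low, Medium): Plant 1 can switch to Medium (4.4 → 5). Not NE.
(Low, High): Plant 1 can switch to Medium (1.6 → 2.6). Not NE.
(Medium, Low): Plant 1 can switch to Low (2.2 → 3.7). Not NE.
(Medium, Medium): Plant 2 can switch to Low (2.6 → 3.5). Not NE.
(Medium, High): Plant 1 gets 2.6, best alternative 1.8; Plant 2 gets 4.6, best alternative 3.5. No profitable deviation — NE.
(High, Low): Plant 1 can switch to Low (1.1 → 3.7). Not NE.
(The remaining 2 profiles each have a profitable deviation by the same check.)

The unique pure-strategy Nash equilibrium is (Medium, High).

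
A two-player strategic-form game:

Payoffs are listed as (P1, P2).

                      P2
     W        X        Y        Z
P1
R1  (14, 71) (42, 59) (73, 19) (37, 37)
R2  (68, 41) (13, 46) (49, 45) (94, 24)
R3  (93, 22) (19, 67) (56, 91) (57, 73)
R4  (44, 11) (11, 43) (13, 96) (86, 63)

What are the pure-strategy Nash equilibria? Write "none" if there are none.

Check each profile: it is a Nash equilibrium iff no player can strictly gain by switching unilaterally.
(R1, W): P1 can switch to R2 (14 → 68). Not NE.
(R1, X): P2 can switch to W (59 → 71). Not NE.
(R1, Y): P2 can switch to W (19 → 71). Not NE.
(R1, Z): P1 can switch to R2 (37 → 94). Not NE.
(R2, W): P1 can switch to R3 (68 → 93). Not NE.
(R2, X): P1 can switch to R1 (13 → 42). Not NE.
(R2, Y): P1 can switch to R1 (49 → 73). Not NE.
(R2, Z): P2 can switch to W (24 → 41). Not NE.
(The remaining 8 profiles each have a profitable deviation by the same check.)

This game has no pure Nash equilibrium.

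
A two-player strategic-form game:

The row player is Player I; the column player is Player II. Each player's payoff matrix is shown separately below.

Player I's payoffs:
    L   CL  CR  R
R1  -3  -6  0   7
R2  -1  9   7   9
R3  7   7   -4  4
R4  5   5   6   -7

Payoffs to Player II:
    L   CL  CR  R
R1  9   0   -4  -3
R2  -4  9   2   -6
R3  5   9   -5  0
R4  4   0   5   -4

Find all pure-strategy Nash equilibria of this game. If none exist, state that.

(R1, L): Player I can switch to R2 (-3 → -1). Not NE.
(R1, CL): Player I can switch to R2 (-6 → 9). Not NE.
(R1, CR): Player I can switch to R2 (0 → 7). Not NE.
(R1, R): Player I can switch to R2 (7 → 9). Not NE.
(R2, L): Player I can switch to R3 (-1 → 7). Not NE.
(R2, CL): Player I gets 9, best alternative 7; Player II gets 9, best alternative 2. No profitable deviation — NE.
(R2, CR): Player II can switch to CL (2 → 9). Not NE.
(R2, R): Player II can switch to L (-6 → -4). Not NE.
(R3, L): Player II can switch to CL (5 → 9). Not NE.
(R3, CL): Player I can switch to R2 (7 → 9). Not NE.
(R3, CR): Player I can switch to R1 (-4 → 0). Not NE.
(R3, R): Player I can switch to R1 (4 → 7). Not NE.
(R4, L): Player I can switch to R3 (5 → 7). Not NE.
(The remaining 3 profiles each have a profitable deviation by the same check.)

The unique pure-strategy Nash equilibrium is (R2, CL).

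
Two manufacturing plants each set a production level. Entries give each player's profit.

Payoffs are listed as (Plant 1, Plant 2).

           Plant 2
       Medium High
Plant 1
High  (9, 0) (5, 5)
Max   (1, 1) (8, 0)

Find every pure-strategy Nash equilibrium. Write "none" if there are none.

Plant 1 against Medium: payoffs 9, 1 → best response High.
Plant 1 against High: payoffs 5, 8 → best response Max.
Plant 2 against High: payoffs 0, 5 → best response High.
Plant 2 against Max: payoffs 1, 0 → best response Medium.
No profile is a mutual best response for all players.

This game has no pure Nash equilibrium.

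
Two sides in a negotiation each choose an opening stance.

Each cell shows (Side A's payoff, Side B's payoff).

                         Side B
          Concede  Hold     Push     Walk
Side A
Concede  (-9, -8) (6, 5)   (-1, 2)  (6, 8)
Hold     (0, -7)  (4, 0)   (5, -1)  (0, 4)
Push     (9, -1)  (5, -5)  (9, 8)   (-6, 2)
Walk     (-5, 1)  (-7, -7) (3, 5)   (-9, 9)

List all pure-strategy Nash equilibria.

Side A against Concede: payoffs -9, 0, 9, -5 → best response Push.
Side A against Hold: payoffs 6, 4, 5, -7 → best response Concede.
Side A against Push: payoffs -1, 5, 9, 3 → best response Push.
Side A against Walk: payoffs 6, 0, -6, -9 → best response Concede.
Side B against Concede: payoffs -8, 5, 2, 8 → best response Walk.
Side B against Hold: payoffs -7, 0, -1, 4 → best response Walk.
Side B against Push: payoffs -1, -5, 8, 2 → best response Push.
Side B against Walk: payoffs 1, -7, 5, 9 → best response Walk.
Mutual best responses: (Concede, Walk); (Push, Push).

Pure-strategy Nash equilibria: (Concede, Walk); (Push, Push)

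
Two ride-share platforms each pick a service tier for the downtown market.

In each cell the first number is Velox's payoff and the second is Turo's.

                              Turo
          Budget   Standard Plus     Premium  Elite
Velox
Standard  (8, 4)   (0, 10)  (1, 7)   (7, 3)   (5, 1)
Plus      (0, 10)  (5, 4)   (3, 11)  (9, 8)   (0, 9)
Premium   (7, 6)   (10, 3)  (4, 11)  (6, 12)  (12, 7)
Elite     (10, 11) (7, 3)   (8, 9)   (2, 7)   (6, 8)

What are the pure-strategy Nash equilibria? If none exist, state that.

(Standard, Budget): Velox can switch to Elite (8 → 10). Not NE.
(Standard, Standard): Velox can switch to Plus (0 → 5). Not NE.
(Standard, Plus): Velox can switch to Plus (1 → 3). Not NE.
(Standard, Premium): Velox can switch to Plus (7 → 9). Not NE.
(Standard, Elite): Velox can switch to Premium (5 → 12). Not NE.
(Plus, Budget): Velox can switch to Standard (0 → 8). Not NE.
(Plus, Standard): Velox can switch to Premium (5 → 10). Not NE.
(Plus, Plus): Velox can switch to Premium (3 → 4). Not NE.
(Elite, Budget): Velox gets 10, best alternative 8; Turo gets 11, best alternative 9. No profitable deviation — NE.
(The remaining 11 profiles each have a profitable deviation by the same check.)

(Elite, Budget)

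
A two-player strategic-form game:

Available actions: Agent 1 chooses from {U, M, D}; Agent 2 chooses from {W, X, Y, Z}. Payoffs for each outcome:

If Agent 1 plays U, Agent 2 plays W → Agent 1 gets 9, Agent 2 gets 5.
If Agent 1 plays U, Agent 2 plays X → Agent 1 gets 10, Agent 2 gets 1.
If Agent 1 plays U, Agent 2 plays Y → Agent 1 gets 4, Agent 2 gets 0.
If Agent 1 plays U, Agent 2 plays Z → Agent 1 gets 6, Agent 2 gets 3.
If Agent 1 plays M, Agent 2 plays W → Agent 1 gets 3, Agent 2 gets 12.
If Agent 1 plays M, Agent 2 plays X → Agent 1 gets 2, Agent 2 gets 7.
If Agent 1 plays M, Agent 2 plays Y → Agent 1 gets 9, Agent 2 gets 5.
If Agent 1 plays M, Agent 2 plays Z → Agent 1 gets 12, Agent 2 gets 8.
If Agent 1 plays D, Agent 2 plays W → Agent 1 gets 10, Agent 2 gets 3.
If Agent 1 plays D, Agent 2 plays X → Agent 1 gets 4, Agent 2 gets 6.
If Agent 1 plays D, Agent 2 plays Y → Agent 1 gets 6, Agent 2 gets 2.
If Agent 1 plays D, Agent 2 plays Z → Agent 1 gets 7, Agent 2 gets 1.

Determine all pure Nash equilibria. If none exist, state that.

This game has no pure Nash equilibrium.

Check each profile: it is a Nash equilibrium iff no player can strictly gain by switching unilaterally.
(U, W): Agent 1 can switch to D (9 → 10). Not NE.
(U, X): Agent 2 can switch to W (1 → 5). Not NE.
(U, Y): Agent 1 can switch to M (4 → 9). Not NE.
(U, Z): Agent 1 can switch to M (6 → 12). Not NE.
(M, W): Agent 1 can switch to U (3 → 9). Not NE.
(M, X): Agent 1 can switch to U (2 → 10). Not NE.
(The remaining 6 profiles each have a profitable deviation by the same check.)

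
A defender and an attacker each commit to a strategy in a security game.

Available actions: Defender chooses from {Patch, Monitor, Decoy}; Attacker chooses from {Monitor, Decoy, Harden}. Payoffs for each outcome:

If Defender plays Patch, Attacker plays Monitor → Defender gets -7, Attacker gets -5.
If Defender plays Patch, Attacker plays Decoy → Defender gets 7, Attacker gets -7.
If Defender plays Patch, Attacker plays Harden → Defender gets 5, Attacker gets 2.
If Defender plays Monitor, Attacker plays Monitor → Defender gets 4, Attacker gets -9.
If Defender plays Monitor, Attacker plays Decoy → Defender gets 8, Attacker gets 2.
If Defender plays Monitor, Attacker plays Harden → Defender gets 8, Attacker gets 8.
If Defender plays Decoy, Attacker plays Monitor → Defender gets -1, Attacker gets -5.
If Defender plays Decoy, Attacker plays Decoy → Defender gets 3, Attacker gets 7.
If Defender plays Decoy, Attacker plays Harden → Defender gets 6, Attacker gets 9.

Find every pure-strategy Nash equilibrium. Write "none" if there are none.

(Monitor, Harden)

Defender against Monitor: payoffs -7, 4, -1 → best response Monitor.
Defender against Decoy: payoffs 7, 8, 3 → best response Monitor.
Defender against Harden: payoffs 5, 8, 6 → best response Monitor.
Attacker against Patch: payoffs -5, -7, 2 → best response Harden.
Attacker against Monitor: payoffs -9, 2, 8 → best response Harden.
Attacker against Decoy: payoffs -5, 7, 9 → best response Harden.
Mutual best responses: (Monitor, Harden).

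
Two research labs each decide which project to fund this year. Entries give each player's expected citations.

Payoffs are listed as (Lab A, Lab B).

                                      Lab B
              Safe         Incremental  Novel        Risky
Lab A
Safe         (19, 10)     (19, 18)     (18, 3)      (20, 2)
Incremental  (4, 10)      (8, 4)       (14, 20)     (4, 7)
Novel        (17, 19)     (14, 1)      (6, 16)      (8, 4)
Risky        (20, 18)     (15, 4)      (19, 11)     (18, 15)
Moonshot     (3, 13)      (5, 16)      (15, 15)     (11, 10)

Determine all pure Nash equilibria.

Lab A against Safe: payoffs 19, 4, 17, 20, 3 → best response Risky.
Lab A against Incremental: payoffs 19, 8, 14, 15, 5 → best response Safe.
Lab A against Novel: payoffs 18, 14, 6, 19, 15 → best response Risky.
Lab A against Risky: payoffs 20, 4, 8, 18, 11 → best response Safe.
Lab B against Safe: payoffs 10, 18, 3, 2 → best response Incremental.
Lab B against Incremental: payoffs 10, 4, 20, 7 → best response Novel.
Lab B against Novel: payoffs 19, 1, 16, 4 → best response Safe.
Lab B against Risky: payoffs 18, 4, 11, 15 → best response Safe.
Lab B against Moonshot: payoffs 13, 16, 15, 10 → best response Incremental.
Mutual best responses: (Safe, Incremental); (Risky, Safe).

(Safe, Incremental), (Risky, Safe)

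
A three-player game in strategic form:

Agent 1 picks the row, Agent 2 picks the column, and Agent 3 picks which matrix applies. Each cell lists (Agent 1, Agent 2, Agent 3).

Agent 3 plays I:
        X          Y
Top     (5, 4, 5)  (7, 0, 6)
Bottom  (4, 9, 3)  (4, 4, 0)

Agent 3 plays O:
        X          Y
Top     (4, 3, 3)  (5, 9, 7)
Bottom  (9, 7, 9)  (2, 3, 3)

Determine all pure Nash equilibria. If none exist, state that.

(Top, X, I); (Top, Y, O); (Bottom, X, O)

(Top, X, I): Agent 1 gets 5, best alternative 4; Agent 2 gets 4, best alternative 0; Agent 3 gets 5, best alternative 3. No profitable deviation — NE.
(Top, X, O): Agent 1 can switch to Bottom (4 → 9). Not NE.
(Top, Y, I): Agent 2 can switch to X (0 → 4). Not NE.
(Top, Y, O): Agent 1 gets 5, best alternative 2; Agent 2 gets 9, best alternative 3; Agent 3 gets 7, best alternative 6. No profitable deviation — NE.
(Bottom, X, I): Agent 1 can switch to Top (4 → 5). Not NE.
(Bottom, X, O): Agent 1 gets 9, best alternative 4; Agent 2 gets 7, best alternative 3; Agent 3 gets 9, best alternative 3. No profitable deviation — NE.
(Bottom, Y, I): Agent 1 can switch to Top (4 → 7). Not NE.
(Bottom, Y, O): Agent 1 can switch to Top (2 → 5). Not NE.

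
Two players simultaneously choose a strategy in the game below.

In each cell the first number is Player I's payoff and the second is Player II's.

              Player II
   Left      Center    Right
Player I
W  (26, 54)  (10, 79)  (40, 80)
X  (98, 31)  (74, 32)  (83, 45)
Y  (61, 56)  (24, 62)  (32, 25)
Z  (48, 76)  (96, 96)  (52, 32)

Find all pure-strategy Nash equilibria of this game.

Pure-strategy Nash equilibria: (X, Right) and (Z, Center)

Mark each player's best response to every combination of opponents' strategies; a profile where every player is best-responding is a pure Nash equilibrium.
Player I against Left: payoffs 26, 98, 61, 48 → best response X.
Player I against Center: payoffs 10, 74, 24, 96 → best response Z.
Player I against Right: payoffs 40, 83, 32, 52 → best response X.
Player II against W: payoffs 54, 79, 80 → best response Right.
Player II against X: payoffs 31, 32, 45 → best response Right.
Player II against Y: payoffs 56, 62, 25 → best response Center.
Player II against Z: payoffs 76, 96, 32 → best response Center.
Mutual best responses: (X, Right); (Z, Center).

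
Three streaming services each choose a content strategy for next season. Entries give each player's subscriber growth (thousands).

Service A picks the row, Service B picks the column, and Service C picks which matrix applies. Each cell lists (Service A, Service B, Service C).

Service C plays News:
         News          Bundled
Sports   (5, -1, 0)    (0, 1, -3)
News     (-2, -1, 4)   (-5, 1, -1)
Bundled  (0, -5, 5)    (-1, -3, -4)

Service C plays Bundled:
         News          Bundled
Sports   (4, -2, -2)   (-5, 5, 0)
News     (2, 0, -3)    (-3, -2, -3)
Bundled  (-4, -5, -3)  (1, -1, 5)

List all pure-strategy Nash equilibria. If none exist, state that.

Service A against (News, News): payoffs 5, -2, 0 → best response Sports.
Service A against (News, Bundled): payoffs 4, 2, -4 → best response Sports.
Service A against (Bundled, News): payoffs 0, -5, -1 → best response Sports.
Service A against (Bundled, Bundled): payoffs -5, -3, 1 → best response Bundled.
Service B against (Sports, News): payoffs -1, 1 → best response Bundled.
Service B against (Sports, Bundled): payoffs -2, 5 → best response Bundled.
Service B against (News, News): payoffs -1, 1 → best response Bundled.
Service B against (News, Bundled): payoffs 0, -2 → best response News.
Service B against (Bundled, News): payoffs -5, -3 → best response Bundled.
Service B against (Bundled, Bundled): payoffs -5, -1 → best response Bundled.
Service C against (Sports, News): payoffs 0, -2 → best response News.
Service C against (Sports, Bundled): payoffs -3, 0 → best response Bundled.
Service C against (News, News): payoffs 4, -3 → best response News.
Service C against (News, Bundled): payoffs -1, -3 → best response News.
Service C against (Bundled, News): payoffs 5, -3 → best response News.
Service C against (Bundled, Bundled): payoffs -4, 5 → best response Bundled.
Mutual best responses: (Bundled, Bundled, Bundled).

(Bundled, Bundled, Bundled)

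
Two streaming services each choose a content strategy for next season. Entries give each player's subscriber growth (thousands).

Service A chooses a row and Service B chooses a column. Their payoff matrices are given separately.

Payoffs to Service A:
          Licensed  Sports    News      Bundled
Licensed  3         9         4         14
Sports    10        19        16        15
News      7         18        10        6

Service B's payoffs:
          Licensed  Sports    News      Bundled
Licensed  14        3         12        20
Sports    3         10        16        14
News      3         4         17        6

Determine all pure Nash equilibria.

Pure NE: (Sports, News)

Check each profile: it is a Nash equilibrium iff no player can strictly gain by switching unilaterally.
(Licensed, Licensed): Service A can switch to Sports (3 → 10). Not NE.
(Licensed, Sports): Service A can switch to Sports (9 → 19). Not NE.
(Licensed, News): Service A can switch to Sports (4 → 16). Not NE.
(Licensed, Bundled): Service A can switch to Sports (14 → 15). Not NE.
(Sports, Licensed): Service B can switch to Sports (3 → 10). Not NE.
(Sports, Sports): Service B can switch to News (10 → 16). Not NE.
(Sports, News): Service A gets 16, best alternative 10; Service B gets 16, best alternative 14. No profitable deviation — NE.
(Sports, Bundled): Service B can switch to News (14 → 16). Not NE.
(News, Licensed): Service A can switch to Sports (7 → 10). Not NE.
(The remaining 3 profiles each have a profitable deviation by the same check.)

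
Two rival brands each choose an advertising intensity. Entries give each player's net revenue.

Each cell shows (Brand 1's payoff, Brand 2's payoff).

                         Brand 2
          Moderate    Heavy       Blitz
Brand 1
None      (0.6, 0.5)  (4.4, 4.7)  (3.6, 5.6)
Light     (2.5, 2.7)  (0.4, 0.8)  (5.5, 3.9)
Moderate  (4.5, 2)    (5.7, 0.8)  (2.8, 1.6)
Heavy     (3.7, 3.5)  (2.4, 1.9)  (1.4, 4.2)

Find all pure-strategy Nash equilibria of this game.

Brand 1 against Moderate: payoffs 0.6, 2.5, 4.5, 3.7 → best response Moderate.
Brand 1 against Heavy: payoffs 4.4, 0.4, 5.7, 2.4 → best response Moderate.
Brand 1 against Blitz: payoffs 3.6, 5.5, 2.8, 1.4 → best response Light.
Brand 2 against None: payoffs 0.5, 4.7, 5.6 → best response Blitz.
Brand 2 against Light: payoffs 2.7, 0.8, 3.9 → best response Blitz.
Brand 2 against Moderate: payoffs 2, 0.8, 1.6 → best response Moderate.
Brand 2 against Heavy: payoffs 3.5, 1.9, 4.2 → best response Blitz.
Mutual best responses: (Light, Blitz); (Moderate, Moderate).

(Light, Blitz) and (Moderate, Moderate)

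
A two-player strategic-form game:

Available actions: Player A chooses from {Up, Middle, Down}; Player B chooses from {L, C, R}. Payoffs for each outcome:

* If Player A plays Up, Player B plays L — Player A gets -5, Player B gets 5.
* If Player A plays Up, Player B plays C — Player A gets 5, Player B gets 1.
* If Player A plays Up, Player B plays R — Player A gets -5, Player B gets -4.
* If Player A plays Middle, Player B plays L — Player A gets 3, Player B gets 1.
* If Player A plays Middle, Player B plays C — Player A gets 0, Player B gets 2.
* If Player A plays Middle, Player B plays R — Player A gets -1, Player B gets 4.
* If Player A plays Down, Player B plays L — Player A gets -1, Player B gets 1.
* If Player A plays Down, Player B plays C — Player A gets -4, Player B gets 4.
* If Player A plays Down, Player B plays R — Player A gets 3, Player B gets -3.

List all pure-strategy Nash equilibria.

none

Player A against L: payoffs -5, 3, -1 → best response Middle.
Player A against C: payoffs 5, 0, -4 → best response Up.
Player A against R: payoffs -5, -1, 3 → best response Down.
Player B against Up: payoffs 5, 1, -4 → best response L.
Player B against Middle: payoffs 1, 2, 4 → best response R.
Player B against Down: payoffs 1, 4, -3 → best response C.
No profile is a mutual best response for all players.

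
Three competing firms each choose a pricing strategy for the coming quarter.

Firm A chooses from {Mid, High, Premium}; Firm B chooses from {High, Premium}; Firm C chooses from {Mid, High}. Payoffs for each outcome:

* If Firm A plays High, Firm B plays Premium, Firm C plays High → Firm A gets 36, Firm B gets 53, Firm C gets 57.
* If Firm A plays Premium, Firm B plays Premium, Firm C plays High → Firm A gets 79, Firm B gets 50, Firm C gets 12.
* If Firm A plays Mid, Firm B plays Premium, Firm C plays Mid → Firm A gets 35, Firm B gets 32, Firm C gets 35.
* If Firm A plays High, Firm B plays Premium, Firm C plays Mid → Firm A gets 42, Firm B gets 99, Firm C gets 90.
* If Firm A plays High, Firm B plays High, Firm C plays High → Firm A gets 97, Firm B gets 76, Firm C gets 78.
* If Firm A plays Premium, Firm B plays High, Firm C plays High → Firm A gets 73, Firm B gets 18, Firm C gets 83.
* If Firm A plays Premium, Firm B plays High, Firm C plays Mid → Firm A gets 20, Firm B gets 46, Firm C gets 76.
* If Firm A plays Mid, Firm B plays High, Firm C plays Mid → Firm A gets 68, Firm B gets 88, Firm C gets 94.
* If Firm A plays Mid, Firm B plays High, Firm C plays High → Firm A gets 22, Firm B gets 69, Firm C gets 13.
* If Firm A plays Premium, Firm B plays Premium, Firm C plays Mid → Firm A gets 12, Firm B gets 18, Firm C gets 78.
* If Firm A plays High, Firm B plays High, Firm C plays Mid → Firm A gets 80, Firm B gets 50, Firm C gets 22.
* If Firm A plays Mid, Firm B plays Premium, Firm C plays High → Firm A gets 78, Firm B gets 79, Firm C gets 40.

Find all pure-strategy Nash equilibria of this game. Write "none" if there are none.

(High, High, High) and (High, Premium, Mid)

Firm A against (High, Mid): payoffs 68, 80, 20 → best response High.
Firm A against (High, High): payoffs 22, 97, 73 → best response High.
Firm A against (Premium, Mid): payoffs 35, 42, 12 → best response High.
Firm A against (Premium, High): payoffs 78, 36, 79 → best response Premium.
Firm B against (Mid, Mid): payoffs 88, 32 → best response High.
Firm B against (Mid, High): payoffs 69, 79 → best response Premium.
Firm B against (High, Mid): payoffs 50, 99 → best response Premium.
Firm B against (High, High): payoffs 76, 53 → best response High.
Firm B against (Premium, Mid): payoffs 46, 18 → best response High.
Firm B against (Premium, High): payoffs 18, 50 → best response Premium.
Firm C against (Mid, High): payoffs 94, 13 → best response Mid.
Firm C against (Mid, Premium): payoffs 35, 40 → best response High.
Firm C against (High, High): payoffs 22, 78 → best response High.
Firm C against (High, Premium): payoffs 90, 57 → best response Mid.
Firm C against (Premium, High): payoffs 76, 83 → best response High.
Firm C against (Premium, Premium): payoffs 78, 12 → best response Mid.
Mutual best responses: (High, High, High); (High, Premium, Mid).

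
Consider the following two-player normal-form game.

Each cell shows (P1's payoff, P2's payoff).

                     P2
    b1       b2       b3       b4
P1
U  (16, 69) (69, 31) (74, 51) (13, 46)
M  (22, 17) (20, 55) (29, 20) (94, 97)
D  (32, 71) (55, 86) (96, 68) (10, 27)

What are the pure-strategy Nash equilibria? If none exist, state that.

(M, b4)

(U, b1): P1 can switch to M (16 → 22). Not NE.
(U, b2): P2 can switch to b1 (31 → 69). Not NE.
(U, b3): P1 can switch to D (74 → 96). Not NE.
(U, b4): P1 can switch to M (13 → 94). Not NE.
(M, b1): P1 can switch to D (22 → 32). Not NE.
(M, b2): P1 can switch to U (20 → 69). Not NE.
(M, b3): P1 can switch to U (29 → 74). Not NE.
(M, b4): P1 gets 94, best alternative 13; P2 gets 97, best alternative 55. No profitable deviation — NE.
(D, b1): P2 can switch to b2 (71 → 86). Not NE.
(The remaining 3 profiles each have a profitable deviation by the same check.)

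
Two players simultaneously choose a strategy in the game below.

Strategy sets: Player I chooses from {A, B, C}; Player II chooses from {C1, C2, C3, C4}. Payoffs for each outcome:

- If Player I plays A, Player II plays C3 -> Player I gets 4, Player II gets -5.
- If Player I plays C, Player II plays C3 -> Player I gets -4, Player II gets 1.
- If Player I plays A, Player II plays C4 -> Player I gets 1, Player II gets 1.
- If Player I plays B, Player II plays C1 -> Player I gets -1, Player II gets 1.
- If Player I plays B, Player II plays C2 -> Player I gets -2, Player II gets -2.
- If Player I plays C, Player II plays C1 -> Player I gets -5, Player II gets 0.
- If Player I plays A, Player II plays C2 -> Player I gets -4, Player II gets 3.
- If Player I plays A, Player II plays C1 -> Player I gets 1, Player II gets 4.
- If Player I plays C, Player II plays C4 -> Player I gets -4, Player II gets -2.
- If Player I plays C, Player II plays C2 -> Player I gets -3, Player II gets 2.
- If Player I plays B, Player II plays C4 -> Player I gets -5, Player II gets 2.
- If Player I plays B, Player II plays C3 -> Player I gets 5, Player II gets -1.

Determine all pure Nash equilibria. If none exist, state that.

For each strategy profile, look for a profitable unilateral deviation.
(A, C1): Player I gets 1, best alternative -1; Player II gets 4, best alternative 3. No profitable deviation — NE.
(A, C2): Player I can switch to B (-4 → -2). Not NE.
(A, C3): Player I can switch to B (4 → 5). Not NE.
(A, C4): Player II can switch to C1 (1 → 4). Not NE.
(B, C1): Player I can switch to A (-1 → 1). Not NE.
(B, C2): Player II can switch to C1 (-2 → 1). Not NE.
(B, C3): Player II can switch to C1 (-1 → 1). Not NE.
(The remaining 5 profiles each have a profitable deviation by the same check.)

(A, C1)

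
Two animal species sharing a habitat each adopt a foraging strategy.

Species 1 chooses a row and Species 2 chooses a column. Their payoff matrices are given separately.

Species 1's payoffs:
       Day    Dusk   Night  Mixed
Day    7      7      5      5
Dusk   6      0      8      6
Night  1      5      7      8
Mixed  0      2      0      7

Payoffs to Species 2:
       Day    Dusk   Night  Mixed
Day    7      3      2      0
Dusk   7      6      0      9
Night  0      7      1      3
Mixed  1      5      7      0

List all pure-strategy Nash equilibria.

Pure NE: (Day, Day)

Species 1 against Day: payoffs 7, 6, 1, 0 → best response Day.
Species 1 against Dusk: payoffs 7, 0, 5, 2 → best response Day.
Species 1 against Night: payoffs 5, 8, 7, 0 → best response Dusk.
Species 1 against Mixed: payoffs 5, 6, 8, 7 → best response Night.
Species 2 against Day: payoffs 7, 3, 2, 0 → best response Day.
Species 2 against Dusk: payoffs 7, 6, 0, 9 → best response Mixed.
Species 2 against Night: payoffs 0, 7, 1, 3 → best response Dusk.
Species 2 against Mixed: payoffs 1, 5, 7, 0 → best response Night.
Mutual best responses: (Day, Day).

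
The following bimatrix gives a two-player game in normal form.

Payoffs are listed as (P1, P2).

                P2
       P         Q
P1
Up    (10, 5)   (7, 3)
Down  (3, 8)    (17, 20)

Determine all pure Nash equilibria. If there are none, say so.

Pure-strategy Nash equilibria: (Up, P), (Down, Q)

(Up, P): P1 gets 10, best alternative 3; P2 gets 5, best alternative 3. No profitable deviation — NE.
(Up, Q): P1 can switch to Down (7 → 17). Not NE.
(Down, P): P1 can switch to Up (3 → 10). Not NE.
(Down, Q): P1 gets 17, best alternative 7; P2 gets 20, best alternative 8. No profitable deviation — NE.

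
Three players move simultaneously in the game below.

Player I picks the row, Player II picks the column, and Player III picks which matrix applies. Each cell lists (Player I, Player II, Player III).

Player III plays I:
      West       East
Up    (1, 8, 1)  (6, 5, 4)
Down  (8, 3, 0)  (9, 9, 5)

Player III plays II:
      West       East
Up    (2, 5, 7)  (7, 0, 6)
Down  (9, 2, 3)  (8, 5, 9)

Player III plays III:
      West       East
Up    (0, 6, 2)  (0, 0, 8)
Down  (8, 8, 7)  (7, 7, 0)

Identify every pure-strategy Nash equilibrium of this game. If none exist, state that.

(Up, West, I): Player I can switch to Down (1 → 8). Not NE.
(Up, West, II): Player I can switch to Down (2 → 9). Not NE.
(Up, West, III): Player I can switch to Down (0 → 8). Not NE.
(Up, East, I): Player I can switch to Down (6 → 9). Not NE.
(Up, East, II): Player I can switch to Down (7 → 8). Not NE.
(Up, East, III): Player I can switch to Down (0 → 7). Not NE.
(Down, West, I): Player II can switch to East (3 → 9). Not NE.
(Down, West, II): Player II can switch to East (2 → 5). Not NE.
(Down, West, III): Player I gets 8, best alternative 0; Player II gets 8, best alternative 7; Player III gets 7, best alternative 3. No profitable deviation — NE.
(Down, East, I): Player III can switch to II (5 → 9). Not NE.
(Down, East, II): Player I gets 8, best alternative 7; Player II gets 5, best alternative 2; Player III gets 9, best alternative 5. No profitable deviation — NE.
(Down, East, III): Player II can switch to West (7 → 8). Not NE.

Pure-strategy Nash equilibria: (Down, West, III), (Down, East, II)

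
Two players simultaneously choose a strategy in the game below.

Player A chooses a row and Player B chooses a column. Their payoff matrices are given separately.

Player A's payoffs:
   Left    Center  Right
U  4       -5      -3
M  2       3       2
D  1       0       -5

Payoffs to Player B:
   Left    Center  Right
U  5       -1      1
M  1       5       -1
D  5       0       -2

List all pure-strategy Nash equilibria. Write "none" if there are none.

Player A against Left: payoffs 4, 2, 1 → best response U.
Player A against Center: payoffs -5, 3, 0 → best response M.
Player A against Right: payoffs -3, 2, -5 → best response M.
Player B against U: payoffs 5, -1, 1 → best response Left.
Player B against M: payoffs 1, 5, -1 → best response Center.
Player B against D: payoffs 5, 0, -2 → best response Left.
Mutual best responses: (U, Left); (M, Center).

(U, Left); (M, Center)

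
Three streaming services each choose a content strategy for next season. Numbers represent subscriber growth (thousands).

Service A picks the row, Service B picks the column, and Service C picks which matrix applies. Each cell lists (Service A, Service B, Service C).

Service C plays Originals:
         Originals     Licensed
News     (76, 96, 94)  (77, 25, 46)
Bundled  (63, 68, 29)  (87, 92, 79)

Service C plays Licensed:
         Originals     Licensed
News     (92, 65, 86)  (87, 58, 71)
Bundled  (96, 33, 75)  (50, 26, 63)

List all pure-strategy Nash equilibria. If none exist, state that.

The pure Nash equilibria are (News, Originals, Originals) and (Bundled, Originals, Licensed) and (Bundled, Licensed, Originals).

Service A against (Originals, Originals): payoffs 76, 63 → best response News.
Service A against (Originals, Licensed): payoffs 92, 96 → best response Bundled.
Service A against (Licensed, Originals): payoffs 77, 87 → best response Bundled.
Service A against (Licensed, Licensed): payoffs 87, 50 → best response News.
Service B against (News, Originals): payoffs 96, 25 → best response Originals.
Service B against (News, Licensed): payoffs 65, 58 → best response Originals.
Service B against (Bundled, Originals): payoffs 68, 92 → best response Licensed.
Service B against (Bundled, Licensed): payoffs 33, 26 → best response Originals.
Service C against (News, Originals): payoffs 94, 86 → best response Originals.
Service C against (News, Licensed): payoffs 46, 71 → best response Licensed.
Service C against (Bundled, Originals): payoffs 29, 75 → best response Licensed.
Service C against (Bundled, Licensed): payoffs 79, 63 → best response Originals.
Mutual best responses: (News, Originals, Originals); (Bundled, Originals, Licensed); (Bundled, Licensed, Originals).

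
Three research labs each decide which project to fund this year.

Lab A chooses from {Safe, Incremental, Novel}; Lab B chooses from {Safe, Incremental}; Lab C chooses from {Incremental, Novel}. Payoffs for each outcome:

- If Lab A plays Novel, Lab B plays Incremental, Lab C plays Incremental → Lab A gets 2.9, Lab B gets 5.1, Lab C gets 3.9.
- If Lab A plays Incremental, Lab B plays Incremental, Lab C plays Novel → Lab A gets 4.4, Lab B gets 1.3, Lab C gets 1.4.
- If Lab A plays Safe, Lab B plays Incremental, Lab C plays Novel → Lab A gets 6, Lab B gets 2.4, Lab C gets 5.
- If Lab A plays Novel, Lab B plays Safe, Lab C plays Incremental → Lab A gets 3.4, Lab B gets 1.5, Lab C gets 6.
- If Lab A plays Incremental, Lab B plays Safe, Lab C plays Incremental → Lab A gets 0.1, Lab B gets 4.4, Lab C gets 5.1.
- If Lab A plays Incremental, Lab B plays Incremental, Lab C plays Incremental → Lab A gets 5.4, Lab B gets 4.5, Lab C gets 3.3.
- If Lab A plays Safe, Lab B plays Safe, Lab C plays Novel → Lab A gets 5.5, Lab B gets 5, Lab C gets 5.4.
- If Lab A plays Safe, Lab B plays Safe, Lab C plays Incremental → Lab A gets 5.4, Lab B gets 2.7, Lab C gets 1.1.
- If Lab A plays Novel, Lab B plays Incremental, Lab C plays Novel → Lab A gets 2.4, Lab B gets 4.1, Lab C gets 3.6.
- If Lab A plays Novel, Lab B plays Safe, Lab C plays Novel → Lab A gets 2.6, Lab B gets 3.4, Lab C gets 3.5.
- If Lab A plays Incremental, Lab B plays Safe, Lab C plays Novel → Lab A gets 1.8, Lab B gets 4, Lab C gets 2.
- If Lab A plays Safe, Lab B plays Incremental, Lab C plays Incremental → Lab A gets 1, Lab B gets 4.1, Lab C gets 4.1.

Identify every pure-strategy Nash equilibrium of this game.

(Safe, Safe, Novel); (Incremental, Incremental, Incremental)

Lab A against (Safe, Incremental): payoffs 5.4, 0.1, 3.4 → best response Safe.
Lab A against (Safe, Novel): payoffs 5.5, 1.8, 2.6 → best response Safe.
Lab A against (Incremental, Incremental): payoffs 1, 5.4, 2.9 → best response Incremental.
Lab A against (Incremental, Novel): payoffs 6, 4.4, 2.4 → best response Safe.
Lab B against (Safe, Incremental): payoffs 2.7, 4.1 → best response Incremental.
Lab B against (Safe, Novel): payoffs 5, 2.4 → best response Safe.
Lab B against (Incremental, Incremental): payoffs 4.4, 4.5 → best response Incremental.
Lab B against (Incremental, Novel): payoffs 4, 1.3 → best response Safe.
Lab B against (Novel, Incremental): payoffs 1.5, 5.1 → best response Incremental.
Lab B against (Novel, Novel): payoffs 3.4, 4.1 → best response Incremental.
Lab C against (Safe, Safe): payoffs 1.1, 5.4 → best response Novel.
Lab C against (Safe, Incremental): payoffs 4.1, 5 → best response Novel.
Lab C against (Incremental, Safe): payoffs 5.1, 2 → best response Incremental.
Lab C against (Incremental, Incremental): payoffs 3.3, 1.4 → best response Incremental.
Lab C against (Novel, Safe): payoffs 6, 3.5 → best response Incremental.
Lab C against (Novel, Incremental): payoffs 3.9, 3.6 → best response Incremental.
Mutual best responses: (Safe, Safe, Novel); (Incremental, Incremental, Incremental).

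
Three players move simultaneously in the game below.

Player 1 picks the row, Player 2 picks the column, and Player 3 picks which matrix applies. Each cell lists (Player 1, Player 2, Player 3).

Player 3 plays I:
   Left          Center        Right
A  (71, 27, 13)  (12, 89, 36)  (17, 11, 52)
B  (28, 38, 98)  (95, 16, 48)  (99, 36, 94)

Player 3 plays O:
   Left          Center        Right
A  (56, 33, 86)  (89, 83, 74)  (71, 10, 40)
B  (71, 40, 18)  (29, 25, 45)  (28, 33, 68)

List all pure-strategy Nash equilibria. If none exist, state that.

For each strategy profile, look for a profitable unilateral deviation.
(A, Left, I): Player 2 can switch to Center (27 → 89). Not NE.
(A, Left, O): Player 1 can switch to B (56 → 71). Not NE.
(A, Center, I): Player 1 can switch to B (12 → 95). Not NE.
(A, Center, O): Player 1 gets 89, best alternative 29; Player 2 gets 83, best alternative 33; Player 3 gets 74, best alternative 36. No profitable deviation — NE.
(A, Right, I): Player 1 can switch to B (17 → 99). Not NE.
(A, Right, O): Player 2 can switch to Left (10 → 33). Not NE.
(B, Left, I): Player 1 can switch to A (28 → 71). Not NE.
(B, Left, O): Player 3 can switch to I (18 → 98). Not NE.
(B, Center, I): Player 2 can switch to Left (16 → 38). Not NE.
(B, Center, O): Player 1 can switch to A (29 → 89). Not NE.
(B, Right, I): Player 2 can switch to Left (36 → 38). Not NE.
(B, Right, O): Player 1 can switch to A (28 → 71). Not NE.

Pure NE: (A, Center, O)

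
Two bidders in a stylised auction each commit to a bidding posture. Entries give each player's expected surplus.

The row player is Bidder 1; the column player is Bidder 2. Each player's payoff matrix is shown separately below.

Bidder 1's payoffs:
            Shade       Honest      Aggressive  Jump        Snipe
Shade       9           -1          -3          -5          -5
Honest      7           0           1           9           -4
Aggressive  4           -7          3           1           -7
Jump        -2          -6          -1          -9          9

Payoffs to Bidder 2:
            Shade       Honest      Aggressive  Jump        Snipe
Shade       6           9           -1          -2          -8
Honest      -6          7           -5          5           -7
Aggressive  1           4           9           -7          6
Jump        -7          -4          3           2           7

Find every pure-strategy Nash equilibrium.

Bidder 1 against Shade: payoffs 9, 7, 4, -2 → best response Shade.
Bidder 1 against Honest: payoffs -1, 0, -7, -6 → best response Honest.
Bidder 1 against Aggressive: payoffs -3, 1, 3, -1 → best response Aggressive.
Bidder 1 against Jump: payoffs -5, 9, 1, -9 → best response Honest.
Bidder 1 against Snipe: payoffs -5, -4, -7, 9 → best response Jump.
Bidder 2 against Shade: payoffs 6, 9, -1, -2, -8 → best response Honest.
Bidder 2 against Honest: payoffs -6, 7, -5, 5, -7 → best response Honest.
Bidder 2 against Aggressive: payoffs 1, 4, 9, -7, 6 → best response Aggressive.
Bidder 2 against Jump: payoffs -7, -4, 3, 2, 7 → best response Snipe.
Mutual best responses: (Honest, Honest); (Aggressive, Aggressive); (Jump, Snipe).

(Honest, Honest); (Aggressive, Aggressive); (Jump, Snipe)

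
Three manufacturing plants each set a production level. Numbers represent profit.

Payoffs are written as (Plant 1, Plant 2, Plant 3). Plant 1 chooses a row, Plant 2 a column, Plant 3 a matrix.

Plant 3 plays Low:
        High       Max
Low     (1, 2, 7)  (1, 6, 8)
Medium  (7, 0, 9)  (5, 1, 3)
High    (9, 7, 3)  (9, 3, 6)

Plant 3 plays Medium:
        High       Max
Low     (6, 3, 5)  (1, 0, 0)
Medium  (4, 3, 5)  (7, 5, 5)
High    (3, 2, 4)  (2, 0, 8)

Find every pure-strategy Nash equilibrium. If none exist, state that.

Plant 1 against (High, Low): payoffs 1, 7, 9 → best response High.
Plant 1 against (High, Medium): payoffs 6, 4, 3 → best response Low.
Plant 1 against (Max, Low): payoffs 1, 5, 9 → best response High.
Plant 1 against (Max, Medium): payoffs 1, 7, 2 → best response Medium.
Plant 2 against (Low, Low): payoffs 2, 6 → best response Max.
Plant 2 against (Low, Medium): payoffs 3, 0 → best response High.
Plant 2 against (Medium, Low): payoffs 0, 1 → best response Max.
Plant 2 against (Medium, Medium): payoffs 3, 5 → best response Max.
Plant 2 against (High, Low): payoffs 7, 3 → best response High.
Plant 2 against (High, Medium): payoffs 2, 0 → best response High.
Plant 3 against (Low, High): payoffs 7, 5 → best response Low.
Plant 3 against (Low, Max): payoffs 8, 0 → best response Low.
Plant 3 against (Medium, High): payoffs 9, 5 → best response Low.
Plant 3 against (Medium, Max): payoffs 3, 5 → best response Medium.
Plant 3 against (High, High): payoffs 3, 4 → best response Medium.
Plant 3 against (High, Max): payoffs 6, 8 → best response Medium.
Mutual best responses: (Medium, Max, Medium).

Pure NE: (Medium, Max, Medium)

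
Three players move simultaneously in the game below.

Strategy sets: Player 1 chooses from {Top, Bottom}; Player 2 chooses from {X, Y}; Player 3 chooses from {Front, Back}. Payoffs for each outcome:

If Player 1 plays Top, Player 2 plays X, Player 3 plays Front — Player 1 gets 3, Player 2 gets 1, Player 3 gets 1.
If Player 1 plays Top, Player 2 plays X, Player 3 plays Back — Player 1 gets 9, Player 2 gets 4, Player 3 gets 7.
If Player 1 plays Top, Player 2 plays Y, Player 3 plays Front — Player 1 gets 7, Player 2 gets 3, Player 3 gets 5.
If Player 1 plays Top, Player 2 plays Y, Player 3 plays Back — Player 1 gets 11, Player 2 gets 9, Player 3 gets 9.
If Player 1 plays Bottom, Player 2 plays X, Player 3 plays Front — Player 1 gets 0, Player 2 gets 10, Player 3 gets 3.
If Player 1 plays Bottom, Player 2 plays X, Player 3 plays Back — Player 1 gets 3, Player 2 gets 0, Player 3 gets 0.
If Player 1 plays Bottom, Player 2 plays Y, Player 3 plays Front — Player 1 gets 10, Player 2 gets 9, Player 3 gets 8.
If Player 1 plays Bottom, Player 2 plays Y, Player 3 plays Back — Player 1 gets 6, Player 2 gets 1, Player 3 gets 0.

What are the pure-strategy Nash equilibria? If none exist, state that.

(Top, X, Front): Player 2 can switch to Y (1 → 3). Not NE.
(Top, X, Back): Player 2 can switch to Y (4 → 9). Not NE.
(Top, Y, Front): Player 1 can switch to Bottom (7 → 10). Not NE.
(Top, Y, Back): Player 1 gets 11, best alternative 6; Player 2 gets 9, best alternative 4; Player 3 gets 9, best alternative 5. No profitable deviation — NE.
(Bottom, X, Front): Player 1 can switch to Top (0 → 3). Not NE.
(Bottom, X, Back): Player 1 can switch to Top (3 → 9). Not NE.
(Bottom, Y, Front): Player 2 can switch to X (9 → 10). Not NE.
(Bottom, Y, Back): Player 1 can switch to Top (6 → 11). Not NE.

The unique pure-strategy Nash equilibrium is (Top, Y, Back).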